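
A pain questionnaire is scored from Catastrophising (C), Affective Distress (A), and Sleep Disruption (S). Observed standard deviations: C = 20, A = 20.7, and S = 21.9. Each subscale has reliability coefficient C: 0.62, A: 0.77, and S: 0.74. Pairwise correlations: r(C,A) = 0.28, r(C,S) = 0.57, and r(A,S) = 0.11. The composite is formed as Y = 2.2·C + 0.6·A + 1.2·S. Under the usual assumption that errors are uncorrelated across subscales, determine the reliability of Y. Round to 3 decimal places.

Var(Y) = 2.2²·20² + 0.6²·20.7² + 1.2²·21.9² + 2·[1.32·20·20.7·0.28 + 2.64·20·21.9·0.57 + 0.72·20.7·21.9·0.11] = 2780.89 + 1696.04 = 4476.94.
With uncorrelated errors the cross-covariances are all true-score covariance, so they carry over unchanged; only the diagonal terms shrink to ρᵢσᵢ².
True-score variance = [2.2²·20²·0.62 + 0.6²·20.7²·0.77 + 1.2²·21.9²·0.74] + 1696.04 = 1830.17 + 1696.04 = 3526.21.
Reliability = 3526.21 / 4476.94 = 0.788.

0.788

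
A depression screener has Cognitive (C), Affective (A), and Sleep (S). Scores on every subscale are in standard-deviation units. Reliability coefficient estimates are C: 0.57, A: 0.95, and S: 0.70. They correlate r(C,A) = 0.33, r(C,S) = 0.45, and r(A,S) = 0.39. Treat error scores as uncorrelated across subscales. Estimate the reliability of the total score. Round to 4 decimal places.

Var(C+A+S) = 3 + 2·[0.33 + 0.45 + 0.39] = 3 + 2.34 = 5.34.
Because errors are independent across components, Cov(Tᵢ,Tⱼ) = Cov(Xᵢ,Xⱼ); the off-diagonal part of the true-score variance is the same as above.
True-score variance = [0.57 + 0.95 + 0.70] + 2.34 = 2.22 + 2.34 = 4.56.
Reliability = 4.56 / 5.34 = 0.8539.

0.8539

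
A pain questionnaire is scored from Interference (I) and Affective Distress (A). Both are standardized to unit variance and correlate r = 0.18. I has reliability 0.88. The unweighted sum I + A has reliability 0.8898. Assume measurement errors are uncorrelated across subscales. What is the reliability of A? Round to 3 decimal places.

Var(I+A) = 2 + 2·0.18 = 2.360.
True-score variance = ρ_I + ρ_A + 2·0.18, so 0.8898 = (0.88 + ρ_A + 0.36) / 2.360.
ρ_A = 0.8898·2.360 − 0.88 − 0.36 = 0.860.

0.860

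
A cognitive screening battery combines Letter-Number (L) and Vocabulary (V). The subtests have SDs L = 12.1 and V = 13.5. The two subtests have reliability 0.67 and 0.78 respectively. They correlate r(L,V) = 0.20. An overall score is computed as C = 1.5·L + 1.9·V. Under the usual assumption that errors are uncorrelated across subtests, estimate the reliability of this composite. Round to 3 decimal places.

0.784

Var(C) = 1.5²·12.1² + 1.9²·13.5² + 2·[2.85·12.1·13.5·0.20] = 987.345 + 186.219 = 1173.56.
Under uncorrelated errors the observed covariances equal the true-score covariances, so only the own-variance terms attenuate.
True-score variance = [1.5²·12.1²·0.67 + 1.9²·13.5²·0.78] + 186.219 = 733.893 + 186.219 = 920.112.
Reliability = 920.112 / 1173.56 = 0.784.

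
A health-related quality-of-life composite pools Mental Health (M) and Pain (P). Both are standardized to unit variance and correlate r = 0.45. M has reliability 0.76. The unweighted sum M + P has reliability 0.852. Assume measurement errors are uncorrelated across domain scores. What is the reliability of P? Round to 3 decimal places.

Var(M+P) = 2 + 2·0.45 = 2.900.
True-score variance = ρ_M + ρ_P + 2·0.45, so 0.852 = (0.76 + ρ_P + 0.90) / 2.900.
ρ_P = 0.852·2.900 − 0.76 − 0.90 = 0.811.

0.811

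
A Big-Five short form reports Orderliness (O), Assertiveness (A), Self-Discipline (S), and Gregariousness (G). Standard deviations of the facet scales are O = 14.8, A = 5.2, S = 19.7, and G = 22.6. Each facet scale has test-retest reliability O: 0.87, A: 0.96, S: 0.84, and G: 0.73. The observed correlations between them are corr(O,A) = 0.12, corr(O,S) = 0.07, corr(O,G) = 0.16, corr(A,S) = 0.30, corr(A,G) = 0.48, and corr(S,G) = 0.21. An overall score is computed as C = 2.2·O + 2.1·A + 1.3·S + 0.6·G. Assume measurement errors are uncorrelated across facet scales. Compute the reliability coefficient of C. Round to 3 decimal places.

0.895

Var(C) = 2.2²·14.8² + 2.1²·5.2² + 1.3²·19.7² + 0.6²·22.6² + 2·[4.62·14.8·5.2·0.12 + 2.86·14.8·19.7·0.07 + 1.32·14.8·22.6·0.16 + 2.73·5.2·19.7·0.30 + 1.26·5.2·22.6·0.48 + 0.78·19.7·22.6·0.21] = 2019.15 + 799.161 = 2818.31.
Because errors are independent across components, Cov(Tᵢ,Tⱼ) = Cov(Xᵢ,Xⱼ); the off-diagonal part of the true-score variance is the same as above.
True-score variance = [2.2²·14.8²·0.87 + 2.1²·5.2²·0.96 + 1.3²·19.7²·0.84 + 0.6²·22.6²·0.73] + 799.161 = 1721.97 + 799.161 = 2521.13.
Reliability = 2521.13 / 2818.31 = 0.895.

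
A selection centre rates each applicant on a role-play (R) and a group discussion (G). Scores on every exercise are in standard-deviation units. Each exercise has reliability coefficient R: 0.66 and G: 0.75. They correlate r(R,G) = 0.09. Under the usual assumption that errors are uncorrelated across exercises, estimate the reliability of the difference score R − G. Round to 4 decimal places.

Var(R−G) = 1 + 1 − 2·0.09 = 2 − 0.18 = 1.82.
Under uncorrelated errors the observed covariances equal the true-score covariances, so only the own-variance terms attenuate.
True-score variance = [0.66 + 0.75] − 0.18 = 1.41 − 0.18 = 1.23.
Reliability = 1.23 / 1.82 = 0.6758.

0.6758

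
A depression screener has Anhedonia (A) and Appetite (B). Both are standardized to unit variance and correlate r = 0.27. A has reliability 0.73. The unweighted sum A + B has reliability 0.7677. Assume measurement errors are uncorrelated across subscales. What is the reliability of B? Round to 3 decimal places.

0.680

Var(A+B) = 2 + 2·0.27 = 2.540.
True-score variance = ρ_A + ρ_B + 2·0.27, so 0.7677 = (0.73 + ρ_B + 0.54) / 2.540.
ρ_B = 0.7677·2.540 − 0.73 − 0.54 = 0.680.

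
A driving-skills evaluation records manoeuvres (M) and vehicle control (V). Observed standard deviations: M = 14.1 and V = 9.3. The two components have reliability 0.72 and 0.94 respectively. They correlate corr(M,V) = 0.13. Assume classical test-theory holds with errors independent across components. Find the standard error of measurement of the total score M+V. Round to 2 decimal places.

Var(total) = 285.3 + 34.0938 = 319.394.
True-score variance = 224.444 + 34.0938 = 258.538, so reliability = 0.8095.
Error variance = 319.394 − 258.538 = 60.8562; SEM = √60.8562 = 7.80.

7.80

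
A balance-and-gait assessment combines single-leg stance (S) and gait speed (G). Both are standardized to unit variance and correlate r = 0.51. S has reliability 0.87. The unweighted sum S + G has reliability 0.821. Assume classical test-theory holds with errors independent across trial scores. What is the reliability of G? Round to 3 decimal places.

0.589

Var(S+G) = 2 + 2·0.51 = 3.020.
True-score variance = ρ_S + ρ_G + 2·0.51, so 0.821 = (0.87 + ρ_G + 1.02) / 3.020.
ρ_G = 0.821·3.020 − 0.87 − 1.02 = 0.589.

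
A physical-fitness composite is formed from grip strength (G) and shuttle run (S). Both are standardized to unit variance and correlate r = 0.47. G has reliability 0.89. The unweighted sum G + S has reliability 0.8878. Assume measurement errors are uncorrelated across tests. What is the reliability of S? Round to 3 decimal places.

Var(G+S) = 2 + 2·0.47 = 2.940.
True-score variance = ρ_G + ρ_S + 2·0.47, so 0.8878 = (0.89 + ρ_S + 0.94) / 2.940.
ρ_S = 0.8878·2.940 − 0.89 − 0.94 = 0.780.

0.780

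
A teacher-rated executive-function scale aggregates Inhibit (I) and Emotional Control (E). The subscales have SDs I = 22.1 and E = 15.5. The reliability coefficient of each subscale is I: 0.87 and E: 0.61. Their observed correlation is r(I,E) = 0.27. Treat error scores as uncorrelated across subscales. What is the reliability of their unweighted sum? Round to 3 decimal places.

0.828

Var(I+E) = 22.1² + 15.5² + 2·[22.1·15.5·0.27] = 728.66 + 184.977 = 913.637.
Because errors are independent across components, Cov(Tᵢ,Tⱼ) = Cov(Xᵢ,Xⱼ); the off-diagonal part of the true-score variance is the same as above.
True-score variance = [22.1²·0.87 + 15.5²·0.61] + 184.977 = 571.469 + 184.977 = 756.446.
Reliability = 756.446 / 913.637 = 0.828.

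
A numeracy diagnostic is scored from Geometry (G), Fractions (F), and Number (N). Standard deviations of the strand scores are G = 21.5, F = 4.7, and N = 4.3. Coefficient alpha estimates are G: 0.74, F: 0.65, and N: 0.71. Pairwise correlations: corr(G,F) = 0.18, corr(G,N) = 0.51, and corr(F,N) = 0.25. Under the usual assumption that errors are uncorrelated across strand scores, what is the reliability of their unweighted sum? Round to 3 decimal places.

0.793

Var(G+F+N) = 21.5² + 4.7² + 4.3² + 2·[21.5·4.7·0.18 + 21.5·4.3·0.51 + 4.7·4.3·0.25] = 502.83 + 140.782 = 643.612.
Because errors are independent across components, Cov(Tᵢ,Tⱼ) = Cov(Xᵢ,Xⱼ); the off-diagonal part of the true-score variance is the same as above.
True-score variance = [21.5²·0.74 + 4.7²·0.65 + 4.3²·0.71] + 140.782 = 369.551 + 140.782 = 510.333.
Reliability = 510.333 / 643.612 = 0.793.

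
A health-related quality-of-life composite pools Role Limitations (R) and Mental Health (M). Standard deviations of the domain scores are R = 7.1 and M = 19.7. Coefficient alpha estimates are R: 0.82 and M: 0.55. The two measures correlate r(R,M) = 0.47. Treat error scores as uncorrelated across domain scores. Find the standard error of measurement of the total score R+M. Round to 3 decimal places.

13.554

Var(total) = 438.5 + 131.478 = 569.978.
True-score variance = 254.786 + 131.478 = 386.263, so reliability = 0.6777.
Error variance = 569.978 − 386.263 = 183.714; SEM = √183.714 = 13.554.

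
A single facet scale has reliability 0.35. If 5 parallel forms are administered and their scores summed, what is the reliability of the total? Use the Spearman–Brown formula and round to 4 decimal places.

ρ_k = kρ / (1 + (k−1)ρ) = 5·0.35 / (1 + 4·0.35) = 1.750 / 2.400 = 0.7292.

0.7292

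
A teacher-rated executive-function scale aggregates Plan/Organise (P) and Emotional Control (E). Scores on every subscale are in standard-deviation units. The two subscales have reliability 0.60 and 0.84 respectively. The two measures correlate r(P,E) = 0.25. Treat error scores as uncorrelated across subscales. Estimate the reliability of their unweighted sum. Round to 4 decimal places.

0.7760

Var(P+E) = 2 + 2·[0.25] = 2 + 0.5 = 2.5.
With uncorrelated errors the cross-covariances are all true-score covariance, so they carry over unchanged; only the diagonal terms shrink to ρᵢσᵢ².
True-score variance = [0.60 + 0.84] + 0.5 = 1.44 + 0.5 = 1.94.
Reliability = 1.94 / 2.5 = 0.7760.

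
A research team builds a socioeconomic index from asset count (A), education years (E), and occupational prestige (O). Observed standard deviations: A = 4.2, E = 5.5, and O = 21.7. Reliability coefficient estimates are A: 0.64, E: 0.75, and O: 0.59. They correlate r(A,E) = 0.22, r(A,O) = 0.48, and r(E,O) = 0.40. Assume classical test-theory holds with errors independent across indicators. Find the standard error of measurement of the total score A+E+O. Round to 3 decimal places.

Var(total) = 518.78 + 193.138 = 711.918.
True-score variance = 311.802 + 193.138 = 504.941, so reliability = 0.7093.
Error variance = 711.918 − 504.941 = 206.978; SEM = √206.978 = 14.387.

14.387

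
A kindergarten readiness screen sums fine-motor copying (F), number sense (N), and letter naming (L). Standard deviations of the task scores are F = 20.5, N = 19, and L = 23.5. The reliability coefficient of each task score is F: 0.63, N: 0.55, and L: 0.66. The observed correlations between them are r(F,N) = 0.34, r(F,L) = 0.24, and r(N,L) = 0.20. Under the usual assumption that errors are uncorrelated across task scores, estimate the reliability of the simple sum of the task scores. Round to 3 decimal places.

0.748

Var(F+N+L) = 20.5² + 19² + 23.5² + 2·[20.5·19·0.34 + 20.5·23.5·0.24 + 19·23.5·0.20] = 1333.5 + 674.7 = 2008.2.
Under uncorrelated errors the observed covariances equal the true-score covariances, so only the own-variance terms attenuate.
True-score variance = [20.5²·0.63 + 19²·0.55 + 23.5²·0.66] + 674.7 = 827.793 + 674.7 = 1502.49.
Reliability = 1502.49 / 2008.2 = 0.748.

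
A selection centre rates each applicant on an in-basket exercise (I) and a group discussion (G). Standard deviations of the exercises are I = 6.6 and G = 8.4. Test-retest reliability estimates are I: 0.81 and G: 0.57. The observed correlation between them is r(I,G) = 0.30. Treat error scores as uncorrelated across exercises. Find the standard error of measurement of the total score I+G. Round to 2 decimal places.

Var(total) = 114.12 + 33.264 = 147.384.
True-score variance = 75.5028 + 33.264 = 108.767, so reliability = 0.7380.
Error variance = 147.384 − 108.767 = 38.6172; SEM = √38.6172 = 6.21.

6.21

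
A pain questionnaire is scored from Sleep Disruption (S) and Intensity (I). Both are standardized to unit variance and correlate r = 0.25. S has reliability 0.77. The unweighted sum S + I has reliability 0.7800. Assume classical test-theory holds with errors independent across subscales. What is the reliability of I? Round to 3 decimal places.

0.680

Var(S+I) = 2 + 2·0.25 = 2.500.
True-score variance = ρ_S + ρ_I + 2·0.25, so 0.7800 = (0.77 + ρ_I + 0.50) / 2.500.
ρ_I = 0.7800·2.500 − 0.77 − 0.50 = 0.680.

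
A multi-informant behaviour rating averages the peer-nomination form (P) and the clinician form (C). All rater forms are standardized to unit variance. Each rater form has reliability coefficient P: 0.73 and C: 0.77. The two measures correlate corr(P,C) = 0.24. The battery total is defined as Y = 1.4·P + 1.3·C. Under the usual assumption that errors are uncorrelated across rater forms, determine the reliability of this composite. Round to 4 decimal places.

0.7971

Var(Y) = 1.4² + 1.3² + 2·[1.82·0.24] = 3.65 + 0.8736 = 4.5236.
Under uncorrelated errors the observed covariances equal the true-score covariances, so only the own-variance terms attenuate.
True-score variance = [1.4²·0.73 + 1.3²·0.77] + 0.8736 = 2.7321 + 0.8736 = 3.6057.
Reliability = 3.6057 / 4.5236 = 0.7971.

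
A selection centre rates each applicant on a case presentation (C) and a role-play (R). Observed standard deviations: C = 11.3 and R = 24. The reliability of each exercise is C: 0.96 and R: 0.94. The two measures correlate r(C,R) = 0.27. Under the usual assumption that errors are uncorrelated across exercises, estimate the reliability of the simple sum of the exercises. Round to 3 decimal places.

0.953

Var(C+R) = 11.3² + 24² + 2·[11.3·24·0.27] = 703.69 + 146.448 = 850.138.
With uncorrelated errors the cross-covariances are all true-score covariance, so they carry over unchanged; only the diagonal terms shrink to ρᵢσᵢ².
True-score variance = [11.3²·0.96 + 24²·0.94] + 146.448 = 664.022 + 146.448 = 810.47.
Reliability = 810.47 / 850.138 = 0.953.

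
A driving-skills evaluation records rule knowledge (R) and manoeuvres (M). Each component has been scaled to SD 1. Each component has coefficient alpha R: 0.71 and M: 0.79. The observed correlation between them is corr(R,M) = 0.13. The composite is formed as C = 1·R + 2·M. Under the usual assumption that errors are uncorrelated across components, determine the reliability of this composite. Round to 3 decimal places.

Var(C) = 1 + 2² + 2·[2·0.13] = 5 + 0.52 = 5.52.
Because errors are independent across components, Cov(Tᵢ,Tⱼ) = Cov(Xᵢ,Xⱼ); the off-diagonal part of the true-score variance is the same as above.
True-score variance = [0.71 + 2²·0.79] + 0.52 = 3.87 + 0.52 = 4.39.
Reliability = 4.39 / 5.52 = 0.795.

0.795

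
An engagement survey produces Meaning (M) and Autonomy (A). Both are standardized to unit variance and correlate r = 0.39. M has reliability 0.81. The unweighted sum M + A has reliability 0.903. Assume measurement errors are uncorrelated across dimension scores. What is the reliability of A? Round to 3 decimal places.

0.920

Var(M+A) = 2 + 2·0.39 = 2.780.
True-score variance = ρ_M + ρ_A + 2·0.39, so 0.903 = (0.81 + ρ_A + 0.78) / 2.780.
ρ_A = 0.903·2.780 − 0.81 − 0.78 = 0.920.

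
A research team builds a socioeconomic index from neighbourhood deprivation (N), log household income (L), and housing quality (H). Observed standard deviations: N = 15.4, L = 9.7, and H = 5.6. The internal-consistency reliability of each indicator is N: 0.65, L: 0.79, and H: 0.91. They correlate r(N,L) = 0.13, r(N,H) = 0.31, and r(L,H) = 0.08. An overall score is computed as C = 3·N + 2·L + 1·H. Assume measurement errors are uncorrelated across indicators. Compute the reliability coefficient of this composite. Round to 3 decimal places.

0.719

Var(C) = 3²·15.4² + 2²·9.7² + 5.6² + 2·[6·15.4·9.7·0.13 + 3·15.4·5.6·0.31 + 2·9.7·5.6·0.08] = 2542.16 + 410.822 = 2952.98.
With uncorrelated errors the cross-covariances are all true-score covariance, so they carry over unchanged; only the diagonal terms shrink to ρᵢσᵢ².
True-score variance = [3²·15.4²·0.65 + 2²·9.7²·0.79 + 5.6²·0.91] + 410.822 = 1713.25 + 410.822 = 2124.07.
Reliability = 2124.07 / 2952.98 = 0.719.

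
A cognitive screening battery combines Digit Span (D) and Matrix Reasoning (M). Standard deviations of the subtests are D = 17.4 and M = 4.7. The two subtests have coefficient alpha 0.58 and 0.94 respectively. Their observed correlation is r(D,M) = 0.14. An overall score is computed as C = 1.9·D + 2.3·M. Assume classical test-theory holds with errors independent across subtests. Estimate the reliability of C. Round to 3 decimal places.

Var(C) = 1.9²·17.4² + 2.3²·4.7² + 2·[4.37·17.4·4.7·0.14] = 1209.82 + 100.066 = 1309.89.
With uncorrelated errors the cross-covariances are all true-score covariance, so they carry over unchanged; only the diagonal terms shrink to ρᵢσᵢ².
True-score variance = [1.9²·17.4²·0.58 + 2.3²·4.7²·0.94] + 100.066 = 743.764 + 100.066 = 843.83.
Reliability = 843.83 / 1309.89 = 0.644.

0.644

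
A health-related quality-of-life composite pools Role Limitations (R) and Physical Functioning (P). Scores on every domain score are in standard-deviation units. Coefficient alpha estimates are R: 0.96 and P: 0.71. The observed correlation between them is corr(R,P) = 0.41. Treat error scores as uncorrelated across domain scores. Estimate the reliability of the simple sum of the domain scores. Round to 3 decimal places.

Var(R+P) = 2 + 2·[0.41] = 2 + 0.82 = 2.82.
Under uncorrelated errors the observed covariances equal the true-score covariances, so only the own-variance terms attenuate.
True-score variance = [0.96 + 0.71] + 0.82 = 1.67 + 0.82 = 2.49.
Reliability = 2.49 / 2.82 = 0.883.

0.883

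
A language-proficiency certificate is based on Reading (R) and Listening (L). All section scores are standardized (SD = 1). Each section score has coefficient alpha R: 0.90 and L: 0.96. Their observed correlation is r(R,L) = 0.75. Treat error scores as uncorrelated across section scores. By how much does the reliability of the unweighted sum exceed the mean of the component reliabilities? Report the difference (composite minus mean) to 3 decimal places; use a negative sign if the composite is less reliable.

Var(sum) = 2 + 1.5 = 3.5; true-score variance = 1.86 + 1.5 = 3.36; composite reliability = 0.9600.
Mean component reliability = 0.9300.
Difference = 0.9600 − 0.9300 = 0.030.

0.030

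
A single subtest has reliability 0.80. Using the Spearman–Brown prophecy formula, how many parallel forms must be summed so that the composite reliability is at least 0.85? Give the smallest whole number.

2

k ≥ ρ*(1−ρ₁)/(ρ₁(1−ρ*)) = 0.85·0.20 / (0.80·0.15) = 1.417.
Smallest integer k = 2.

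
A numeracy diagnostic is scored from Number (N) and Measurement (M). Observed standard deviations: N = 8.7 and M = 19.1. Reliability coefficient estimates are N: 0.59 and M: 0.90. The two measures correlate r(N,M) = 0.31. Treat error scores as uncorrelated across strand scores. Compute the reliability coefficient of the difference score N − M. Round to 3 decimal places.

Var(N−M) = 8.7² + 19.1² − 2·8.7·19.1·0.31 = 440.5 − 103.025 = 337.475.
Because errors are independent across components, Cov(Tᵢ,Tⱼ) = Cov(Xᵢ,Xⱼ); the off-diagonal part of the true-score variance is the same as above.
True-score variance = [8.7²·0.59 + 19.1²·0.90] − 103.025 = 372.986 − 103.025 = 269.961.
Reliability = 269.961 / 337.475 = 0.800.

0.800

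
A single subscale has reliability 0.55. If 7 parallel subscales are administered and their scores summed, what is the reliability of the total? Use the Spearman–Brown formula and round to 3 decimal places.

0.895

ρ_k = kρ / (1 + (k−1)ρ) = 7·0.55 / (1 + 6·0.55) = 3.850 / 4.300 = 0.895.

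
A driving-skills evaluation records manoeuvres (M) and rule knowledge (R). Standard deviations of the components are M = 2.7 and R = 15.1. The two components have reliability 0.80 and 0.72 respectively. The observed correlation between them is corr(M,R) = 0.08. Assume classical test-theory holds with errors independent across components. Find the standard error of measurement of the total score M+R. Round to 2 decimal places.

8.08

Var(total) = 235.3 + 6.5232 = 241.823.
True-score variance = 169.999 + 6.5232 = 176.522, so reliability = 0.7300.
Error variance = 241.823 − 176.522 = 65.3008; SEM = √65.3008 = 8.08.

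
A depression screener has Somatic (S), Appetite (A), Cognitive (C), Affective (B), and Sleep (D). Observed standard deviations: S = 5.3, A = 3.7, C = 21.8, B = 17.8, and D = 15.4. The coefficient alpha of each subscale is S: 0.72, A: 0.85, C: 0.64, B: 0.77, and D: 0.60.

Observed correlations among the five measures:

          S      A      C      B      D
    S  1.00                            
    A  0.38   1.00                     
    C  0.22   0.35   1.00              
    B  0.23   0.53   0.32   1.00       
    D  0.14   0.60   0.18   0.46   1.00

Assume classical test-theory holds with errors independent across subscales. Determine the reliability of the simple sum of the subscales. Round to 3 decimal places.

0.827

Var(S+A+C+B+D) = 5.3² + 3.7² + 21.8² + 17.8² + 15.4² + 2·[5.3·3.7·0.38 + 5.3·21.8·0.22 + 5.3·17.8·0.23 + 5.3·15.4·0.14 + 3.7·21.8·0.35 + 3.7·17.8·0.53 + 3.7·15.4·0.60 + 21.8·17.8·0.32 + 21.8·15.4·0.18 + 17.8·15.4·0.46] = 1071.02 + 948.036 = 2019.06.
Because errors are independent across components, Cov(Tᵢ,Tⱼ) = Cov(Xᵢ,Xⱼ); the off-diagonal part of the true-score variance is the same as above.
True-score variance = [5.3²·0.72 + 3.7²·0.85 + 21.8²·0.64 + 17.8²·0.77 + 15.4²·0.60] + 948.036 = 722.278 + 948.036 = 1670.31.
Reliability = 1670.31 / 2019.06 = 0.827.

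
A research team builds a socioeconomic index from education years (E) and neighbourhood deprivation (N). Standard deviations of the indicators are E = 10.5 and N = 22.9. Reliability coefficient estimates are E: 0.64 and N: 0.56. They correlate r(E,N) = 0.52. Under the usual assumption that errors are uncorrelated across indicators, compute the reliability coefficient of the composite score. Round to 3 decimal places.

Var(E+N) = 10.5² + 22.9² + 2·[10.5·22.9·0.52] = 634.66 + 250.068 = 884.728.
Under uncorrelated errors the observed covariances equal the true-score covariances, so only the own-variance terms attenuate.
True-score variance = [10.5²·0.64 + 22.9²·0.56] + 250.068 = 364.23 + 250.068 = 614.298.
Reliability = 614.298 / 884.728 = 0.694.

0.694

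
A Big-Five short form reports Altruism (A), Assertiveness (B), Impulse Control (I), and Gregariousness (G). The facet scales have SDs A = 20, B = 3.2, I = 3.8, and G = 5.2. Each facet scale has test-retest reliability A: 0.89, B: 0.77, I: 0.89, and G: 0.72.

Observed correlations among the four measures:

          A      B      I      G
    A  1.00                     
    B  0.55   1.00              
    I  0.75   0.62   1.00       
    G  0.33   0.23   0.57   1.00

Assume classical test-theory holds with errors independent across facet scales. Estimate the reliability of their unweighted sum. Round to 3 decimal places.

0.926

Var(A+B+I+G) = 20² + 3.2² + 3.8² + 5.2² + 2·[20·3.2·0.55 + 20·3.8·0.75 + 20·5.2·0.33 + 3.2·3.8·0.62 + 3.2·5.2·0.23 + 3.8·5.2·0.57] = 451.72 + 298.299 = 750.019.
Under uncorrelated errors the observed covariances equal the true-score covariances, so only the own-variance terms attenuate.
True-score variance = [20²·0.89 + 3.2²·0.77 + 3.8²·0.89 + 5.2²·0.72] + 298.299 = 396.205 + 298.299 = 694.504.
Reliability = 694.504 / 750.019 = 0.926.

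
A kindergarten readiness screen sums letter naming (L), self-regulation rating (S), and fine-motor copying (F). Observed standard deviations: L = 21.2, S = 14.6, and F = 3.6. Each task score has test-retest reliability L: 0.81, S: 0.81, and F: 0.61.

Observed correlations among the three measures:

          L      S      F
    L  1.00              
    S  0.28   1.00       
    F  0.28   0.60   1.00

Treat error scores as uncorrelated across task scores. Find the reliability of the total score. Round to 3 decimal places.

0.863

Var(L+S+F) = 21.2² + 14.6² + 3.6² + 2·[21.2·14.6·0.28 + 21.2·3.6·0.28 + 14.6·3.6·0.60] = 675.56 + 279.142 = 954.702.
With uncorrelated errors the cross-covariances are all true-score covariance, so they carry over unchanged; only the diagonal terms shrink to ρᵢσᵢ².
True-score variance = [21.2²·0.81 + 14.6²·0.81 + 3.6²·0.61] + 279.142 = 544.612 + 279.142 = 823.754.
Reliability = 823.754 / 954.702 = 0.863.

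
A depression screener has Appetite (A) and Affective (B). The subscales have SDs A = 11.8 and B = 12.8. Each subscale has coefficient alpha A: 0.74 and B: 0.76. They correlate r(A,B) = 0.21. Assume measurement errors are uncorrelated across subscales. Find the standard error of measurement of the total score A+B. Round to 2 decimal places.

8.69

Var(total) = 303.08 + 63.4368 = 366.517.
True-score variance = 227.556 + 63.4368 = 290.993, so reliability = 0.7939.
Error variance = 366.517 − 290.993 = 75.524; SEM = √75.524 = 8.69.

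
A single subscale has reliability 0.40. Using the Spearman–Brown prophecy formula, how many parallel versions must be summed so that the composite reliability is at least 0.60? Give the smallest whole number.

3

k ≥ ρ*(1−ρ₁)/(ρ₁(1−ρ*)) = 0.60·0.60 / (0.40·0.40) = 2.250.
Smallest integer k = 3.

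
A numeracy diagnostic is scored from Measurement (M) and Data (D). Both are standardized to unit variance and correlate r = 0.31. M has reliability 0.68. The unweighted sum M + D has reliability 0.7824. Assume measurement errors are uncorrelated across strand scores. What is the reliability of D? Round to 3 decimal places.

Var(M+D) = 2 + 2·0.31 = 2.620.
True-score variance = ρ_M + ρ_D + 2·0.31, so 0.7824 = (0.68 + ρ_D + 0.62) / 2.620.
ρ_D = 0.7824·2.620 − 0.68 − 0.62 = 0.750.

0.750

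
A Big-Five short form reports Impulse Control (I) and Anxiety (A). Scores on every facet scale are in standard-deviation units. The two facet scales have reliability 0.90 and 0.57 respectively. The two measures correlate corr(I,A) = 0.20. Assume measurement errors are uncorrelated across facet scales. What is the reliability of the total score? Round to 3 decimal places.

Var(I+A) = 2 + 2·[0.20] = 2 + 0.4 = 2.4.
Under uncorrelated errors the observed covariances equal the true-score covariances, so only the own-variance terms attenuate.
True-score variance = [0.90 + 0.57] + 0.4 = 1.47 + 0.4 = 1.87.
Reliability = 1.87 / 2.4 = 0.779.

0.779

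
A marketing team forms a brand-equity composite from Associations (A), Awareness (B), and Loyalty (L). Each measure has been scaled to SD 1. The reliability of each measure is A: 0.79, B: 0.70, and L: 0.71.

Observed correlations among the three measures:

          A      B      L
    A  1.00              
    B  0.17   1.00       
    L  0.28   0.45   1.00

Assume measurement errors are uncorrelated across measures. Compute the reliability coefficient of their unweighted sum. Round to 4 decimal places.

Var(A+B+L) = 3 + 2·[0.17 + 0.28 + 0.45] = 3 + 1.8 = 4.8.
Because errors are independent across components, Cov(Tᵢ,Tⱼ) = Cov(Xᵢ,Xⱼ); the off-diagonal part of the true-score variance is the same as above.
True-score variance = [0.79 + 0.70 + 0.71] + 1.8 = 2.2 + 1.8 = 4.
Reliability = 4 / 4.8 = 0.8333.

0.8333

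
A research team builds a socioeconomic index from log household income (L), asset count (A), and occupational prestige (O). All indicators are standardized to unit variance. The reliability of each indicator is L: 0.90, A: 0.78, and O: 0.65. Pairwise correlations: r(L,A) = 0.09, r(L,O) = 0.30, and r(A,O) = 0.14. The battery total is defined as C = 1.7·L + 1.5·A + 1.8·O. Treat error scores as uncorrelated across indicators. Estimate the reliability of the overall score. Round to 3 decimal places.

0.832

Var(C) = 1.7² + 1.5² + 1.8² + 2·[2.55·0.09 + 3.06·0.30 + 2.7·0.14] = 8.38 + 3.051 = 11.431.
Under uncorrelated errors the observed covariances equal the true-score covariances, so only the own-variance terms attenuate.
True-score variance = [1.7²·0.90 + 1.5²·0.78 + 1.8²·0.65] + 3.051 = 6.462 + 3.051 = 9.513.
Reliability = 9.513 / 11.431 = 0.832.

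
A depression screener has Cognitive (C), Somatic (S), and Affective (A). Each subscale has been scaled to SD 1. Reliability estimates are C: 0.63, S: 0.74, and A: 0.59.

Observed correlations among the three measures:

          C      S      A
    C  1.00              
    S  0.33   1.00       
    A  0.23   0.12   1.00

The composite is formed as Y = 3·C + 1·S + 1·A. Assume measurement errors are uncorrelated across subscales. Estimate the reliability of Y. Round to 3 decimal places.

0.726

Var(Y) = 3² + 1 + 1 + 2·[3·0.33 + 3·0.23 + 0.12] = 11 + 3.6 = 14.6.
With uncorrelated errors the cross-covariances are all true-score covariance, so they carry over unchanged; only the diagonal terms shrink to ρᵢσᵢ².
True-score variance = [3²·0.63 + 0.74 + 0.59] + 3.6 = 7 + 3.6 = 10.6.
Reliability = 10.6 / 14.6 = 0.726.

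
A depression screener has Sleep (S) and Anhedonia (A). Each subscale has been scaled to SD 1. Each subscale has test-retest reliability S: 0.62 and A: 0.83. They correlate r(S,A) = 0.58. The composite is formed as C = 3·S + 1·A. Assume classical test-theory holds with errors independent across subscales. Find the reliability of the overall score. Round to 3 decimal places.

0.734

Var(C) = 3² + 1 + 2·[3·0.58] = 10 + 3.48 = 13.48.
With uncorrelated errors the cross-covariances are all true-score covariance, so they carry over unchanged; only the diagonal terms shrink to ρᵢσᵢ².
True-score variance = [3²·0.62 + 0.83] + 3.48 = 6.41 + 3.48 = 9.89.
Reliability = 9.89 / 13.48 = 0.734.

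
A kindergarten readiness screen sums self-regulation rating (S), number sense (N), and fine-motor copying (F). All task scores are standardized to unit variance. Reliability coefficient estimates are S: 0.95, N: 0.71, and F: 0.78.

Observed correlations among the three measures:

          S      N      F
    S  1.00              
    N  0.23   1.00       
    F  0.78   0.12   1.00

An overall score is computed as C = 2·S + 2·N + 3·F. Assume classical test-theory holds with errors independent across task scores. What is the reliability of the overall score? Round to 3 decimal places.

0.887

Var(C) = 2² + 2² + 3² + 2·[4·0.23 + 6·0.78 + 6·0.12] = 17 + 12.64 = 29.64.
With uncorrelated errors the cross-covariances are all true-score covariance, so they carry over unchanged; only the diagonal terms shrink to ρᵢσᵢ².
True-score variance = [2²·0.95 + 2²·0.71 + 3²·0.78] + 12.64 = 13.66 + 12.64 = 26.3.
Reliability = 26.3 / 29.64 = 0.887.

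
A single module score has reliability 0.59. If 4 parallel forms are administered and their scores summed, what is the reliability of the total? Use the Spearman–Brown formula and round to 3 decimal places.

0.852

ρ_k = kρ / (1 + (k−1)ρ) = 4·0.59 / (1 + 3·0.59) = 2.360 / 2.770 = 0.852.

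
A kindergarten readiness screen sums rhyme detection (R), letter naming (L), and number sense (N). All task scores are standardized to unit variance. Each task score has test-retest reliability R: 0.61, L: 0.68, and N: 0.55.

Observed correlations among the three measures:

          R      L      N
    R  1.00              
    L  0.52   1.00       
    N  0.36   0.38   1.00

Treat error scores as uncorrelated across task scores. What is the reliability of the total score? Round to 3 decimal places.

Var(R+L+N) = 3 + 2·[0.52 + 0.36 + 0.38] = 3 + 2.52 = 5.52.
With uncorrelated errors the cross-covariances are all true-score covariance, so they carry over unchanged; only the diagonal terms shrink to ρᵢσᵢ².
True-score variance = [0.61 + 0.68 + 0.55] + 2.52 = 1.84 + 2.52 = 4.36.
Reliability = 4.36 / 5.52 = 0.790.

0.790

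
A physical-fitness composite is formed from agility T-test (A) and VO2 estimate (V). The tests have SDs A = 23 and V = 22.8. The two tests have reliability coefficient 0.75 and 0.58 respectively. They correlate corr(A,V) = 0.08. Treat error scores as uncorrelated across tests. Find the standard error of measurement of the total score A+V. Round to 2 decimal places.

Var(total) = 1048.84 + 83.904 = 1132.74.
True-score variance = 698.257 + 83.904 = 782.161, so reliability = 0.6905.
Error variance = 1132.74 − 782.161 = 350.583; SEM = √350.583 = 18.72.

18.72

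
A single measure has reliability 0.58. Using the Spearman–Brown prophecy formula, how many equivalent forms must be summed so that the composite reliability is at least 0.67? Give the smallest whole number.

k ≥ ρ*(1−ρ₁)/(ρ₁(1−ρ*)) = 0.67·0.42 / (0.58·0.33) = 1.470.
Smallest integer k = 2.

2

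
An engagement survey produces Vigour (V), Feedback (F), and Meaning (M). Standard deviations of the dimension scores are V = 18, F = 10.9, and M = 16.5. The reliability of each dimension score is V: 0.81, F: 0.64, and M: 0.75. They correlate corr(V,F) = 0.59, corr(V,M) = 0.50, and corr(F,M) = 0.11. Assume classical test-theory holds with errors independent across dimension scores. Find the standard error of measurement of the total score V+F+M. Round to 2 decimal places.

Var(total) = 715.06 + 568.083 = 1283.14.
True-score variance = 542.666 + 568.083 = 1110.75, so reliability = 0.8656.
Error variance = 1283.14 − 1110.75 = 172.394; SEM = √172.394 = 13.13.

13.13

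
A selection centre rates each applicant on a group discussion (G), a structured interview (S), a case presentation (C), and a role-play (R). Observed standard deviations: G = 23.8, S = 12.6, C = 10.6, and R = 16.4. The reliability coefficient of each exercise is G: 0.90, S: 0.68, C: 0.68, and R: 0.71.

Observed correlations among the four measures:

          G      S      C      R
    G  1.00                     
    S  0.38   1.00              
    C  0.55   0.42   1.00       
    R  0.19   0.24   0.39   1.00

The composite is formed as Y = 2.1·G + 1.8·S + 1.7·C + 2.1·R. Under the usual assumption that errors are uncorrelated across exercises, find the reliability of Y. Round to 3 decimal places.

0.895

Var(Y) = 2.1²·23.8² + 1.8²·12.6² + 1.7²·10.6² + 2.1²·16.4² + 2·[3.78·23.8·12.6·0.38 + 3.57·23.8·10.6·0.55 + 4.41·23.8·16.4·0.19 + 3.06·12.6·10.6·0.42 + 3.78·12.6·16.4·0.24 + 3.57·10.6·16.4·0.39] = 4523.22 + 3708.6 = 8231.82.
Under uncorrelated errors the observed covariances equal the true-score covariances, so only the own-variance terms attenuate.
True-score variance = [2.1²·23.8²·0.90 + 1.8²·12.6²·0.68 + 1.7²·10.6²·0.68 + 2.1²·16.4²·0.71] + 3708.6 = 3660.93 + 3708.6 = 7369.53.
Reliability = 7369.53 / 8231.82 = 0.895.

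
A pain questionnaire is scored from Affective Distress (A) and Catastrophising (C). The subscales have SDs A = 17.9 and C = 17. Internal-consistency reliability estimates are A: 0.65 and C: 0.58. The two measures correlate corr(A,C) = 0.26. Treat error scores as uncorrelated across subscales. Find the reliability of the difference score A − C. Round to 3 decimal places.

0.482

Var(A−C) = 17.9² + 17² − 2·17.9·17·0.26 = 609.41 − 158.236 = 451.174.
With uncorrelated errors the cross-covariances are all true-score covariance, so they carry over unchanged; only the diagonal terms shrink to ρᵢσᵢ².
True-score variance = [17.9²·0.65 + 17²·0.58] − 158.236 = 375.886 − 158.236 = 217.65.
Reliability = 217.65 / 451.174 = 0.482.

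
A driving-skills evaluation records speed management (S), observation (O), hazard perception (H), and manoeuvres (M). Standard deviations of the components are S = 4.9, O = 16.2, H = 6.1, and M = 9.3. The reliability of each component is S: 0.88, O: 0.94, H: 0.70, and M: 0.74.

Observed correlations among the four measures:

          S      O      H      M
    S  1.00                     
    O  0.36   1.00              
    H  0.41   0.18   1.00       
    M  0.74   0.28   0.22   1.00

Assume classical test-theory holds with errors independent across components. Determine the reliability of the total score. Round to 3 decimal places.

Var(S+O+H+M) = 4.9² + 16.2² + 6.1² + 9.3² + 2·[4.9·16.2·0.36 + 4.9·6.1·0.41 + 4.9·9.3·0.74 + 16.2·6.1·0.18 + 16.2·9.3·0.28 + 6.1·9.3·0.22] = 410.15 + 294.013 = 704.163.
Under uncorrelated errors the observed covariances equal the true-score covariances, so only the own-variance terms attenuate.
True-score variance = [4.9²·0.88 + 16.2²·0.94 + 6.1²·0.70 + 9.3²·0.74] + 294.013 = 357.872 + 294.013 = 651.885.
Reliability = 651.885 / 704.163 = 0.926.

0.926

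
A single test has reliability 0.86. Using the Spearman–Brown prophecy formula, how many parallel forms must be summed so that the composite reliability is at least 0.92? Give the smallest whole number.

k ≥ ρ*(1−ρ₁)/(ρ₁(1−ρ*)) = 0.92·0.14 / (0.86·0.08) = 1.872.
Smallest integer k = 2.

2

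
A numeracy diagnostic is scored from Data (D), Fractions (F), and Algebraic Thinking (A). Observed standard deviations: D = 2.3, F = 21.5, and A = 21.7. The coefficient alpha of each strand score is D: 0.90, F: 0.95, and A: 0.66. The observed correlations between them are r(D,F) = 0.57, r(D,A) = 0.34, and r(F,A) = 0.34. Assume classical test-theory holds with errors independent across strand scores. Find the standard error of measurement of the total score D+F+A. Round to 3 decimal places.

13.555

Var(total) = 938.43 + 407.566 = 1346.
True-score variance = 754.686 + 407.566 = 1162.25, so reliability = 0.8635.
Error variance = 1346 − 1162.25 = 183.744; SEM = √183.744 = 13.555.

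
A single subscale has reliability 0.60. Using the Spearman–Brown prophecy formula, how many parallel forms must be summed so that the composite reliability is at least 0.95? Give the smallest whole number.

k ≥ ρ*(1−ρ₁)/(ρ₁(1−ρ*)) = 0.95·0.40 / (0.60·0.05) = 12.667.
Smallest integer k = 13.

13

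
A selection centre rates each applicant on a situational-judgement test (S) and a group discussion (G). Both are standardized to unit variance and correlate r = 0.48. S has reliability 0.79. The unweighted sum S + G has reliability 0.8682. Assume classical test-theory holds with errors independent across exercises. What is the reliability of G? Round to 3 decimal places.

0.820

Var(S+G) = 2 + 2·0.48 = 2.960.
True-score variance = ρ_S + ρ_G + 2·0.48, so 0.8682 = (0.79 + ρ_G + 0.96) / 2.960.
ρ_G = 0.8682·2.960 − 0.79 − 0.96 = 0.820.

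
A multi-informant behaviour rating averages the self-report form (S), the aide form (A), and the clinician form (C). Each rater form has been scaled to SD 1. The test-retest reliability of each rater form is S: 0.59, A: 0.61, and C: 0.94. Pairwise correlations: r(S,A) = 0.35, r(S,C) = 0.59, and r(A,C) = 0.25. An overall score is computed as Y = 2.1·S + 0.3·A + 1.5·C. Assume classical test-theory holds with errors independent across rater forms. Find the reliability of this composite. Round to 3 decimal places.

Var(Y) = 2.1² + 0.3² + 1.5² + 2·[0.63·0.35 + 3.15·0.59 + 0.45·0.25] = 6.75 + 4.383 = 11.133.
Under uncorrelated errors the observed covariances equal the true-score covariances, so only the own-variance terms attenuate.
True-score variance = [2.1²·0.59 + 0.3²·0.61 + 1.5²·0.94] + 4.383 = 4.7718 + 4.383 = 9.1548.
Reliability = 9.1548 / 11.133 = 0.822.

0.822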